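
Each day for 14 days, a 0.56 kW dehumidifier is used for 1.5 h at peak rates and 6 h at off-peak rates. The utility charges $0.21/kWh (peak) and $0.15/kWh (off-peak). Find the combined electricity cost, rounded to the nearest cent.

$9.53

Peak energy = 0.56 kW × 1.5 h × 14 = 11.76 kWh
Off-peak energy = 0.56 kW × 6 h × 14 = 47.04 kWh
Cost = 11.76 × $0.21 + 47.04 × $0.15 = $2.4696 + $7.056 = $9.53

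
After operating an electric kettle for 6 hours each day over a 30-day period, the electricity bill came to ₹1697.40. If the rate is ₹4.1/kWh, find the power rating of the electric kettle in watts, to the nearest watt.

2300 W

Energy = ₹1697.40 ÷ ₹4.1/kWh = 414 kWh
Runtime = 6 h/day × 30 days = 180 h
Power = 414 kWh ÷ 180 h = 2.3 kW = 2300 W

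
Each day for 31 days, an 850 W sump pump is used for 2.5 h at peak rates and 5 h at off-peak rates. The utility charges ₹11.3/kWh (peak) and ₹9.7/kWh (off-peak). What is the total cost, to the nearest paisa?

₹2022.36

Peak energy = 0.85 kW × 2.5 h × 31 = 65.875 kWh
Off-peak energy = 0.85 kW × 5 h × 31 = 131.75 kWh
Cost = 65.875 × ₹11.3 + 131.75 × ₹9.7 = ₹744.3875 + ₹1277.975 = ₹2022.36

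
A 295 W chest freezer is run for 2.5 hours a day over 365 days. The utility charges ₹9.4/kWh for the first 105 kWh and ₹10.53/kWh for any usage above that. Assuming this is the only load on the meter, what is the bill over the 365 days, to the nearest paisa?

₹2715.89

Runtime = 2.5 h/day × 365 days = 912.5 h
Energy = 0.295 kW × 912.5 h = 269.1875 kWh
Tier 1 (0–105 kWh): 105 × ₹9.4 = ₹987
Above 105 kWh: 164.1875 × ₹10.53 = ₹1728.894375
Bill = ₹2715.89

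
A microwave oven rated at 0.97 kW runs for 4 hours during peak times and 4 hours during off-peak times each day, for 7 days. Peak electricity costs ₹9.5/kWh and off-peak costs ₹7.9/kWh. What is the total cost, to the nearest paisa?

₹472.58

Peak energy = 0.97 kW × 4 h × 7 = 27.16 kWh
Off-peak energy = 0.97 kW × 4 h × 7 = 27.16 kWh
Cost = 27.16 × ₹9.5 + 27.16 × ₹7.9 = ₹258.02 + ₹214.564 = ₹472.58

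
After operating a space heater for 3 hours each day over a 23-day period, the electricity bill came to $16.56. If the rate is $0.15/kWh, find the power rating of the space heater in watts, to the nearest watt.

Energy = $16.56 ÷ $0.15/kWh = 110.4 kWh
Runtime = 3 h/day × 23 days = 69 h
Power = 110.4 kWh ÷ 69 h = 1.6 kW = 1600 W

1600 W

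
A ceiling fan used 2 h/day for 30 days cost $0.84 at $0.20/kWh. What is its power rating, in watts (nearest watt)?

Energy = $0.84 ÷ $0.20/kWh = 4.2 kWh
Runtime = 2 h/day × 30 days = 60 h
Power = 4.2 kWh ÷ 60 h = 0.07 kW = 70 W

70 W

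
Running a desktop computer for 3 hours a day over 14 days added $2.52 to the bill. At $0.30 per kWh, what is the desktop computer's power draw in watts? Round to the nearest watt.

Energy = $2.52 ÷ $0.30/kWh = 8.4 kWh
Runtime = 3 h/day × 14 days = 42 h
Power = 8.4 kWh ÷ 42 h = 0.2 kW = 200 W

200 W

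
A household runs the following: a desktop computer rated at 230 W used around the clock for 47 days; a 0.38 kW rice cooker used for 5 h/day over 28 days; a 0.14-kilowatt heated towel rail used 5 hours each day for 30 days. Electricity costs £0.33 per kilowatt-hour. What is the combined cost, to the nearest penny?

desktop computer: Runtime = 24 h × 47 = 1128 h
desktop computer: 0.23 kW × 1128 h = 259.44 kWh
rice cooker: Runtime = 5 h/day × 28 days = 140 h
rice cooker: 0.38 kW × 140 h = 53.2 kWh
heated towel rail: Runtime = 5 h/day × 30 days = 150 h
heated towel rail: 0.14 kW × 150 h = 21 kWh
Total energy = 333.64 kWh
Cost = 333.64 × £0.33 = £110.10

£110.10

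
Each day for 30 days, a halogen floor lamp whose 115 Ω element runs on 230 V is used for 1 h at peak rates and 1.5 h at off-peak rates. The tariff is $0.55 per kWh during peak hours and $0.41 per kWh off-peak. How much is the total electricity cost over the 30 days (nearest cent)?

Power = V²/R = 230²/115 = 460 W = 0.46 kW
Peak energy = 0.46 kW × 1 h × 30 = 13.8 kWh
Off-peak energy = 0.46 kW × 1.5 h × 30 = 20.7 kWh
Cost = 13.8 × $0.55 + 20.7 × $0.41 = $7.59 + $8.487 = $16.08

$16.08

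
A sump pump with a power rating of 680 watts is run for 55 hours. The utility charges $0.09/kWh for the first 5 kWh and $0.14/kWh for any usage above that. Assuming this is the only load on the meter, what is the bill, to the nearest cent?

Energy = 0.68 kW × 55 h = 37.4 kWh
Tier 1 (0–5 kWh): 5 × $0.09 = $0.45
Above 5 kWh: 32.4 × $0.14 = $4.536
Bill = $4.99

$4.99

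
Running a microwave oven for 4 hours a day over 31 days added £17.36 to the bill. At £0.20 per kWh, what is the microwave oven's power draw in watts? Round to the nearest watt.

700 W

Energy = £17.36 ÷ £0.20/kWh = 86.8 kWh
Runtime = 4 h/day × 31 days = 124 h
Power = 86.8 kWh ÷ 124 h = 0.7 kW = 700 W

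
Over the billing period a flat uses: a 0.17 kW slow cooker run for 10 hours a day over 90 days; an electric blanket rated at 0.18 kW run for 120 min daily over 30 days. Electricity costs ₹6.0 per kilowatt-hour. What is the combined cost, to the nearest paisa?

slow cooker: Runtime = 10 h/day × 90 days = 900 h
slow cooker: 0.17 kW × 900 h = 153 kWh
electric blanket: Runtime = 120 min × 30 = 3600 min = 60 h
electric blanket: 0.18 kW × 60 h = 10.8 kWh
Total energy = 163.8 kWh
Cost = 163.8 × ₹6.0 = ₹982.80

₹982.80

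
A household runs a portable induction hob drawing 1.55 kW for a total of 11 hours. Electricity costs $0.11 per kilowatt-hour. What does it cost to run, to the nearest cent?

$1.88

Energy = 1.55 kW × 11 h = 17.05 kWh
Cost = 17.05 kWh × $0.11/kWh = $1.88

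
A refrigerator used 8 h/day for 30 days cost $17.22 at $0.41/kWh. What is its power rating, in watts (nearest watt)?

175 W

Energy = $17.22 ÷ $0.41/kWh = 42 kWh
Runtime = 8 h/day × 30 days = 240 h
Power = 42 kWh ÷ 240 h = 0.175 kW = 175 W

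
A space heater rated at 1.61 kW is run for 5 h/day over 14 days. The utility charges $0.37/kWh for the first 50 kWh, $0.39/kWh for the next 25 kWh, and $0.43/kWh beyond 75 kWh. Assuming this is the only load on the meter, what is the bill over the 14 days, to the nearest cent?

$44.46

Runtime = 5 h/day × 14 days = 70 h
Energy = 1.61 kW × 70 h = 112.7 kWh
Tier 1 (0–50 kWh): 50 × $0.37 = $18.5
Tier 2 (50–75 kWh): 25 × $0.39 = $9.75
Above 75 kWh: 37.7 × $0.43 = $16.211
Bill = $44.46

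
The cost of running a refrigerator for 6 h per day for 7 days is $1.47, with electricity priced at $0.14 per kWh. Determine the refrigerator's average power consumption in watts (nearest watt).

250 W

Energy = $1.47 ÷ $0.14/kWh = 10.5 kWh
Runtime = 6 h/day × 7 days = 42 h
Power = 10.5 kWh ÷ 42 h = 0.25 kW = 250 W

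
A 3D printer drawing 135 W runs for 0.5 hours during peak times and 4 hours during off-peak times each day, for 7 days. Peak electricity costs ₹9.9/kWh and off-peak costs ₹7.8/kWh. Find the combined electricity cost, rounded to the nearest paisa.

Peak energy = 0.135 kW × 0.5 h × 7 = 0.4725 kWh
Off-peak energy = 0.135 kW × 4 h × 7 = 3.78 kWh
Cost = 0.4725 × ₹9.9 + 3.78 × ₹7.8 = ₹4.67775 + ₹29.484 = ₹34.16

₹34.16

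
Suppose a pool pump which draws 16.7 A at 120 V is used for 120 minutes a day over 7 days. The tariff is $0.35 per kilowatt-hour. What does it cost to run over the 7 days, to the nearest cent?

$9.82

Power = 16.7 A × 120 V = 2004 W = 2.004 kW
Runtime = 120 min × 7 = 840 min = 14 h
Energy = 2.004 kW × 14 h = 28.056 kWh
Cost = 28.056 kWh × $0.35/kWh = $9.82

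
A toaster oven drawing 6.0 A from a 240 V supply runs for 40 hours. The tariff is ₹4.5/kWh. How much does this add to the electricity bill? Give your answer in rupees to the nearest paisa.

Power = 6.0 A × 240 V = 1440 W = 1.44 kW
Energy = 1.44 kW × 40 h = 57.6 kWh
Cost = 57.6 kWh × ₹4.5/kWh = ₹259.20

₹259.20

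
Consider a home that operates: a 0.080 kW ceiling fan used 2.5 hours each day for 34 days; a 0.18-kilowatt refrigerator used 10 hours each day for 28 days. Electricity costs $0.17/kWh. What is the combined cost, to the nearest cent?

$9.72

ceiling fan: Runtime = 2.5 h/day × 34 days = 85 h
ceiling fan: 0.08 kW × 85 h = 6.8 kWh
refrigerator: Runtime = 10 h/day × 28 days = 280 h
refrigerator: 0.18 kW × 280 h = 50.4 kWh
Total energy = 57.2 kWh
Cost = 57.2 × $0.17 = $9.72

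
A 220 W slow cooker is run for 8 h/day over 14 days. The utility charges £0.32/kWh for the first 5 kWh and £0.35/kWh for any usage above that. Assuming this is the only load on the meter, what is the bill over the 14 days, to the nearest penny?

Runtime = 8 h/day × 14 days = 112 h
Energy = 0.22 kW × 112 h = 24.64 kWh
Tier 1 (0–5 kWh): 5 × £0.32 = £1.6
Above 5 kWh: 19.64 × £0.35 = £6.874
Bill = £8.47

£8.47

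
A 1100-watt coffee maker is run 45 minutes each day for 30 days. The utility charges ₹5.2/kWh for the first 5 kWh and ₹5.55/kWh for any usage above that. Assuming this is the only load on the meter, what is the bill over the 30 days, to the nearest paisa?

Runtime = 45 min × 30 = 1350 min = 22.5 h
Energy = 1.1 kW × 22.5 h = 24.75 kWh
Tier 1 (0–5 kWh): 5 × ₹5.2 = ₹26
Above 5 kWh: 19.75 × ₹5.55 = ₹109.6125
Bill = ₹135.61

₹135.61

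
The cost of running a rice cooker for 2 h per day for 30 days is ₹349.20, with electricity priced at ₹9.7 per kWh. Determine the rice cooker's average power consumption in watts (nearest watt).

Energy = ₹349.20 ÷ ₹9.7/kWh = 36 kWh
Runtime = 2 h/day × 30 days = 60 h
Power = 36 kWh ÷ 60 h = 0.6 kW = 600 W

600 W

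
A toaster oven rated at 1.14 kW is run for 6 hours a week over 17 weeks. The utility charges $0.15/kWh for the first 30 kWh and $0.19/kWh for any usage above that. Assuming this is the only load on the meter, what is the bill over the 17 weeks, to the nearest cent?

$20.89

Runtime = 6 h/week × 17 weeks = 102 h
Energy = 1.14 kW × 102 h = 116.28 kWh
Tier 1 (0–30 kWh): 30 × $0.15 = $4.5
Above 30 kWh: 86.28 × $0.19 = $16.3932
Bill = $20.89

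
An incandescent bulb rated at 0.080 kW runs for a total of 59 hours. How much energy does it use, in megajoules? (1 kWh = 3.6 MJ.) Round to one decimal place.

Energy = 0.08 kW × 59 h = 4.72 kWh
= 4.72 × 3.6 MJ = 17.0 MJ

17.0 MJ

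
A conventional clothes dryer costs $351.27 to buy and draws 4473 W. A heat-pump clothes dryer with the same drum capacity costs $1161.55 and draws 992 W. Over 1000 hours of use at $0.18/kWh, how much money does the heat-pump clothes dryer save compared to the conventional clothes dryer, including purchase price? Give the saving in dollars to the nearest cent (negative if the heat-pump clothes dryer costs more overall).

-$183.70

conventional clothes dryer: $351.27 + (4473/1000) kW × 1000 h × $0.18 = $351.27 + $805.14 = $1156.41
heat-pump clothes dryer: $1161.55 + (992/1000) kW × 1000 h × $0.18 = $1161.55 + $178.56 = $1340.11
Saving = $1156.41 − $1340.11 = −$183.7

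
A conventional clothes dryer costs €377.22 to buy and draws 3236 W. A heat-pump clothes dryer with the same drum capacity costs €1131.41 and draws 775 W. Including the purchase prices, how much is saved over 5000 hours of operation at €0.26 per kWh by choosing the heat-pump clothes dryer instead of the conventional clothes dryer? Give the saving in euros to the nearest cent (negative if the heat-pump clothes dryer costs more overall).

conventional clothes dryer: €377.22 + (3236/1000) kW × 5000 h × €0.26 = €377.22 + €4206.8 = €4584.02
heat-pump clothes dryer: €1131.41 + (775/1000) kW × 5000 h × €0.26 = €1131.41 + €1007.5 = €2138.91
Saving = €4584.02 − €2138.91 = €2445.11

€2445.11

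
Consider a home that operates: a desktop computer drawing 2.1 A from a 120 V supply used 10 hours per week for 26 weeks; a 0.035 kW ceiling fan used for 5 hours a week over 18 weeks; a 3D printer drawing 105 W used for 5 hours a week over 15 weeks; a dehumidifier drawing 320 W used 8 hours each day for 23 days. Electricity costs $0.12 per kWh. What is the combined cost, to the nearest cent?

$16.25

desktop computer: Power = 2.1 A × 120 V = 252 W = 0.252 kW
desktop computer: Runtime = 10 h/week × 26 weeks = 260 h
desktop computer: 0.252 kW × 260 h = 65.52 kWh
ceiling fan: Runtime = 5 h/week × 18 weeks = 90 h
ceiling fan: 0.035 kW × 90 h = 3.15 kWh
3D printer: Runtime = 5 h/week × 15 weeks = 75 h
3D printer: 0.105 kW × 75 h = 7.875 kWh
dehumidifier: Runtime = 8 h/day × 23 days = 184 h
dehumidifier: 0.32 kW × 184 h = 58.88 kWh
Total energy = 135.425 kWh
Cost = 135.425 × $0.12 = $16.25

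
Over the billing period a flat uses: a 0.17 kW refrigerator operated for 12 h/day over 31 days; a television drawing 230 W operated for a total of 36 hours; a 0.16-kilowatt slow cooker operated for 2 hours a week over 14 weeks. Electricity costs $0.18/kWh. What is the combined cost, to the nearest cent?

$13.68

refrigerator: Runtime = 12 h/day × 31 days = 372 h
refrigerator: 0.17 kW × 372 h = 63.24 kWh
television: 0.23 kW × 36 h = 8.28 kWh
slow cooker: Runtime = 2 h/week × 14 weeks = 28 h
slow cooker: 0.16 kW × 28 h = 4.48 kWh
Total energy = 76 kWh
Cost = 76 × $0.18 = $13.68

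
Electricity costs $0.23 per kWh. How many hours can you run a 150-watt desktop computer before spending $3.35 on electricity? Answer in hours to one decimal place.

97.1 h

Energy available = $3.35 ÷ $0.23/kWh = 14.5652 kWh
Hours = 14.5652 kWh ÷ 0.15 kW = 97.1 h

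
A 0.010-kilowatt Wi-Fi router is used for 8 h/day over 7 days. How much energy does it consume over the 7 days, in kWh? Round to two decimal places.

0.56 kWh

Runtime = 8 h/day × 7 days = 56 h
Energy = 0.01 kW × 56 h = 0.56 kWh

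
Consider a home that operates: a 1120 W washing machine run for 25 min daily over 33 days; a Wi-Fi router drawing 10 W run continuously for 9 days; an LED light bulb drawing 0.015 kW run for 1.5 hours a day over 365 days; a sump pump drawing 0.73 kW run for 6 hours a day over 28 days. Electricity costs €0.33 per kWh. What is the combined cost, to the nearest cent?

washing machine: Runtime = 25 min × 33 = 825 min = 13.75 h
washing machine: 1.12 kW × 13.75 h = 15.4 kWh
Wi-Fi router: Runtime = 24 h × 9 = 216 h
Wi-Fi router: 0.01 kW × 216 h = 2.16 kWh
LED light bulb: Runtime = 1.5 h/day × 365 days = 547.5 h
LED light bulb: 0.015 kW × 547.5 h = 8.2125 kWh
sump pump: Runtime = 6 h/day × 28 days = 168 h
sump pump: 0.73 kW × 168 h = 122.64 kWh
Total energy = 148.4125 kWh
Cost = 148.4125 × €0.33 = €48.98

€48.98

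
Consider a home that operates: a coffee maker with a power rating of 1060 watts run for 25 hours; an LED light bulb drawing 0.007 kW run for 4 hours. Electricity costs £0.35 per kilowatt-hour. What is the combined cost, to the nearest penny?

£9.28

coffee maker: 1.06 kW × 25 h = 26.5 kWh
LED light bulb: 0.007 kW × 4 h = 0.028 kWh
Total energy = 26.528 kWh
Cost = 26.528 × £0.35 = £9.28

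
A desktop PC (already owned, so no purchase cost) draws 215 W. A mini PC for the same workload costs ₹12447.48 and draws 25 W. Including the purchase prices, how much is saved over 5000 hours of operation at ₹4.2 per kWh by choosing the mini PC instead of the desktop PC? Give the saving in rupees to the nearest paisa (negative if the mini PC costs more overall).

desktop PC: ₹0.00 + (215/1000) kW × 5000 h × ₹4.2 = ₹0.00 + ₹4515 = ₹4515
mini PC: ₹12447.48 + (25/1000) kW × 5000 h × ₹4.2 = ₹12447.48 + ₹525 = ₹12972.48
Saving = ₹4515 − ₹12972.48 = −₹8457.48

-₹8457.48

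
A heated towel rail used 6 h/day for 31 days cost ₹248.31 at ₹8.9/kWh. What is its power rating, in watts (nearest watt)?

Energy = ₹248.31 ÷ ₹8.9/kWh = 27.9 kWh
Runtime = 6 h/day × 31 days = 186 h
Power = 27.9 kWh ÷ 186 h = 0.15 kW = 150 W

150 W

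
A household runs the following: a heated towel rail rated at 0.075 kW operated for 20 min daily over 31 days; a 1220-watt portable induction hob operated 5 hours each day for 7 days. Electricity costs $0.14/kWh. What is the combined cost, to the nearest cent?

heated towel rail: Runtime = 20 min × 31 = 620 min = 10.333333… h
heated towel rail: 0.075 kW × 10.333333… h = 0.775 kWh
portable induction hob: Runtime = 5 h/day × 7 days = 35 h
portable induction hob: 1.22 kW × 35 h = 42.7 kWh
Total energy = 43.475 kWh
Cost = 43.475 × $0.14 = $6.09

$6.09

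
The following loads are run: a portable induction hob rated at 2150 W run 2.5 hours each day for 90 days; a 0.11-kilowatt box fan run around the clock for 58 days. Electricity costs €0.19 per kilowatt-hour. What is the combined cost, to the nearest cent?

portable induction hob: Runtime = 2.5 h/day × 90 days = 225 h
portable induction hob: 2.15 kW × 225 h = 483.75 kWh
box fan: Runtime = 24 h × 58 = 1392 h
box fan: 0.11 kW × 1392 h = 153.12 kWh
Total energy = 636.87 kWh
Cost = 636.87 × €0.19 = €121.01

€121.01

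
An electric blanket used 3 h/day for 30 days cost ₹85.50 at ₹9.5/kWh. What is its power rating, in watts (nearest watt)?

Energy = ₹85.50 ÷ ₹9.5/kWh = 9 kWh
Runtime = 3 h/day × 30 days = 90 h
Power = 9 kWh ÷ 90 h = 0.1 kW = 100 W

100 W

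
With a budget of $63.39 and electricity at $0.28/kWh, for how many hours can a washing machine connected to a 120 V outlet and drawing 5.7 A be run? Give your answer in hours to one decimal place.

Power = 5.7 A × 120 V = 684 W = 0.684 kW
Energy available = $63.39 ÷ $0.28/kWh = 226.3929 kWh
Hours = 226.3929 kWh ÷ 0.684 kW = 331.0 h

331.0 h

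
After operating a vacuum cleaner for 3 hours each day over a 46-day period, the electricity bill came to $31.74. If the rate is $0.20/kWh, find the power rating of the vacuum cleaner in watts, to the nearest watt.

1150 W

Energy = $31.74 ÷ $0.20/kWh = 158.7 kWh
Runtime = 3 h/day × 46 days = 138 h
Power = 158.7 kWh ÷ 138 h = 1.15 kW = 1150 W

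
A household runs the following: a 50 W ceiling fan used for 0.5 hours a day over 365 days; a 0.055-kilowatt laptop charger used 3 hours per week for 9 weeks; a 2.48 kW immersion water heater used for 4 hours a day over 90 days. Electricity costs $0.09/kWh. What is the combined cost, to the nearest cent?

ceiling fan: Runtime = 0.5 h/day × 365 days = 182.5 h
ceiling fan: 0.05 kW × 182.5 h = 9.125 kWh
laptop charger: Runtime = 3 h/week × 9 weeks = 27 h
laptop charger: 0.055 kW × 27 h = 1.485 kWh
immersion water heater: Runtime = 4 h/day × 90 days = 360 h
immersion water heater: 2.48 kW × 360 h = 892.8 kWh
Total energy = 903.41 kWh
Cost = 903.41 × $0.09 = $81.31

$81.31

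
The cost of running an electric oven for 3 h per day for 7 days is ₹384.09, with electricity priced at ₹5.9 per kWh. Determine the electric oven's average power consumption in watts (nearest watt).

3100 W

Energy = ₹384.09 ÷ ₹5.9/kWh = 65.1 kWh
Runtime = 3 h/day × 7 days = 21 h
Power = 65.1 kWh ÷ 21 h = 3.1 kW = 3100 W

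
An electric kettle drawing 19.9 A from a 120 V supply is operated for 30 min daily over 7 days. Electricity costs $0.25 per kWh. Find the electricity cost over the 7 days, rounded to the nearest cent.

$2.09

Power = 19.9 A × 120 V = 2388 W = 2.388 kW
Runtime = 30 min × 7 = 210 min = 3.5 h
Energy = 2.388 kW × 3.5 h = 8.358 kWh
Cost = 8.358 kWh × $0.25/kWh = $2.09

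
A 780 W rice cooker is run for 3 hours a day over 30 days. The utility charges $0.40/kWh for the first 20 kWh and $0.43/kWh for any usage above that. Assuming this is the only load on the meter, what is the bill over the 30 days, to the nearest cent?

$29.59

Runtime = 3 h/day × 30 days = 90 h
Energy = 0.78 kW × 90 h = 70.2 kWh
Tier 1 (0–20 kWh): 20 × $0.40 = $8
Above 20 kWh: 50.2 × $0.43 = $21.586
Bill = $29.59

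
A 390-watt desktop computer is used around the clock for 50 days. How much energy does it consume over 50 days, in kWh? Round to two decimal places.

468.00 kWh

Runtime = 24 h × 50 = 1200 h
Energy = 0.39 kW × 1200 h = 468 kWh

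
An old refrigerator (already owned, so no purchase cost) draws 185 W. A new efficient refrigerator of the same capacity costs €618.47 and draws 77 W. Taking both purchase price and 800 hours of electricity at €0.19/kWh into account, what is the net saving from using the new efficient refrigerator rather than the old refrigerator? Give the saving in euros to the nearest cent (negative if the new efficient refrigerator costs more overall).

-€602.05

old refrigerator: €0.00 + (185/1000) kW × 800 h × €0.19 = €0.00 + €28.12 = €28.12
new efficient refrigerator: €618.47 + (77/1000) kW × 800 h × €0.19 = €618.47 + €11.704 = €630.174
Saving = €28.12 − €630.174 = −€602.054 → -€602.05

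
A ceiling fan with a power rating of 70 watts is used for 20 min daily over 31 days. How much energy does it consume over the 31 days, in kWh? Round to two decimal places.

Runtime = 20 min × 31 = 620 min = 10.333333… h
Energy = 0.07 kW × 10.333333… h = 0.723333… kWh ≈ 0.72 kWh

0.72 kWh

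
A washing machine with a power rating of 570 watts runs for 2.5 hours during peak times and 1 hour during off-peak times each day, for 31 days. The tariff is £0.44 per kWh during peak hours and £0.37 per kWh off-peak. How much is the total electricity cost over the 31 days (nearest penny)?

Peak energy = 0.57 kW × 2.5 h × 31 = 44.175 kWh
Off-peak energy = 0.57 kW × 1 h × 31 = 17.67 kWh
Cost = 44.175 × £0.44 + 17.67 × £0.37 = £19.437 + £6.5379 = £25.97

£25.97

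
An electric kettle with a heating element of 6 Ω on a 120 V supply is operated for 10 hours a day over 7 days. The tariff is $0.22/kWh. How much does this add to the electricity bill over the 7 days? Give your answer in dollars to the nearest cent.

Power = V²/R = 120²/6 = 2400 W = 2.4 kW
Runtime = 10 h/day × 7 days = 70 h
Energy = 2.4 kW × 70 h = 168 kWh
Cost = 168 kWh × $0.22/kWh = $36.96

$36.96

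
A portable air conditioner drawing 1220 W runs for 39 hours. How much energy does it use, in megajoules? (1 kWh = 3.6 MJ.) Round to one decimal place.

171.3 MJ

Energy = 1.22 kW × 39 h = 47.58 kWh
= 47.58 × 3.6 MJ = 171.3 MJ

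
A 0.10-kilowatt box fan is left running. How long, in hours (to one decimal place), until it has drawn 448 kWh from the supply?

Hours = 448 kWh ÷ 0.1 kW = 4480.0 h

4480.0 h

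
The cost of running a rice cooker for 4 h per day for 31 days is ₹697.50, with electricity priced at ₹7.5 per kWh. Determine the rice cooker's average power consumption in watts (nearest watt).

Energy = ₹697.50 ÷ ₹7.5/kWh = 93 kWh
Runtime = 4 h/day × 31 days = 124 h
Power = 93 kWh ÷ 124 h = 0.75 kW = 750 W

750 W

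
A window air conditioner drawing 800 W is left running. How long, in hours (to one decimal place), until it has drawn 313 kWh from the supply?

391.3 h

Hours = 313 kWh ÷ 0.8 kW = 391.3 h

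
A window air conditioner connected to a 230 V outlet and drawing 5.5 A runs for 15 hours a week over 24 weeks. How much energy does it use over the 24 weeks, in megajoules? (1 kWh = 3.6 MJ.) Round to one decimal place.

1639.4 MJ

Power = 5.5 A × 230 V = 1265 W = 1.265 kW
Runtime = 15 h/week × 24 weeks = 360 h
Energy = 1.265 kW × 360 h = 455.4 kWh
= 455.4 × 3.6 MJ = 1639.4 MJ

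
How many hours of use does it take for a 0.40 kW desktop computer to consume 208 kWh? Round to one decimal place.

Hours = 208 kWh ÷ 0.4 kW = 520.0 h

520.0 h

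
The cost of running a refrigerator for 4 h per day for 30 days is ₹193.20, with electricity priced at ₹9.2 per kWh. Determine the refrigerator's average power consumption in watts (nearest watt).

175 W

Energy = ₹193.20 ÷ ₹9.2/kWh = 21 kWh
Runtime = 4 h/day × 30 days = 120 h
Power = 21 kWh ÷ 120 h = 0.175 kW = 175 W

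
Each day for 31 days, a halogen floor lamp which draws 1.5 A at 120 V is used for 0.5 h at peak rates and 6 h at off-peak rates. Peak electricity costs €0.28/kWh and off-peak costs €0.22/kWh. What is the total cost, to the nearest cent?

Power = 1.5 A × 120 V = 180 W = 0.18 kW
Peak energy = 0.18 kW × 0.5 h × 31 = 2.79 kWh
Off-peak energy = 0.18 kW × 6 h × 31 = 33.48 kWh
Cost = 2.79 × €0.28 + 33.48 × €0.22 = €0.7812 + €7.3656 = €8.15

€8.15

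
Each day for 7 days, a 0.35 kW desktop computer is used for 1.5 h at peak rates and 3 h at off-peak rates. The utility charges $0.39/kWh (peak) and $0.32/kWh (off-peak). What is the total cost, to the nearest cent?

$3.79

Peak energy = 0.35 kW × 1.5 h × 7 = 3.675 kWh
Off-peak energy = 0.35 kW × 3 h × 7 = 7.35 kWh
Cost = 3.675 × $0.39 + 7.35 × $0.32 = $1.43325 + $2.352 = $3.79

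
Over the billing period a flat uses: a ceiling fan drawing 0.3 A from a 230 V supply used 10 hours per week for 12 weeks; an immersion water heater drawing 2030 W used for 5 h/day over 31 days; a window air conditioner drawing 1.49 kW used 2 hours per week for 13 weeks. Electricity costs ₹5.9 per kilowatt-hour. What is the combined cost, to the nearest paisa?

₹2133.85

ceiling fan: Power = 0.3 A × 230 V = 69 W = 0.069 kW
ceiling fan: Runtime = 10 h/week × 12 weeks = 120 h
ceiling fan: 0.069 kW × 120 h = 8.28 kWh
immersion water heater: Runtime = 5 h/day × 31 days = 155 h
immersion water heater: 2.03 kW × 155 h = 314.65 kWh
window air conditioner: Runtime = 2 h/week × 13 weeks = 26 h
window air conditioner: 1.49 kW × 26 h = 38.74 kWh
Total energy = 361.67 kWh
Cost = 361.67 × ₹5.9 = ₹2133.85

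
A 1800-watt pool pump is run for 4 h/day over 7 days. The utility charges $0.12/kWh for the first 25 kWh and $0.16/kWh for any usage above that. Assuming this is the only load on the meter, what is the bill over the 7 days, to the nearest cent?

$7.06

Runtime = 4 h/day × 7 days = 28 h
Energy = 1.8 kW × 28 h = 50.4 kWh
Tier 1 (0–25 kWh): 25 × $0.12 = $3
Above 25 kWh: 25.4 × $0.16 = $4.064
Bill = $7.06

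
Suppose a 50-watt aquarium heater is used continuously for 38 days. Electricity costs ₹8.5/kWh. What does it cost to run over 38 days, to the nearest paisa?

₹387.60

Runtime = 24 h × 38 = 912 h
Energy = 0.05 kW × 912 h = 45.6 kWh
Cost = 45.6 kWh × ₹8.5/kWh = ₹387.60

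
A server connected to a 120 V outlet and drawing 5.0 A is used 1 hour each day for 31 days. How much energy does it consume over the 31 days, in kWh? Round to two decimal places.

Power = 5.0 A × 120 V = 600 W = 0.6 kW
Runtime = 1 h/day × 31 days = 31 h
Energy = 0.6 kW × 31 h = 18.6 kWh

18.60 kWh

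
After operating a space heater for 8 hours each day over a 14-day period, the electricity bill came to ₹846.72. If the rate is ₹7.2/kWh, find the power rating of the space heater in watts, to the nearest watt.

1050 W

Energy = ₹846.72 ÷ ₹7.2/kWh = 117.6 kWh
Runtime = 8 h/day × 14 days = 112 h
Power = 117.6 kWh ÷ 112 h = 1.05 kW = 1050 W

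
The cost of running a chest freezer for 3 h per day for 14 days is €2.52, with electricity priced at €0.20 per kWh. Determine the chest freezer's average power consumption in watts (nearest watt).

Energy = €2.52 ÷ €0.20/kWh = 12.6 kWh
Runtime = 3 h/day × 14 days = 42 h
Power = 12.6 kWh ÷ 42 h = 0.3 kW = 300 W

300 W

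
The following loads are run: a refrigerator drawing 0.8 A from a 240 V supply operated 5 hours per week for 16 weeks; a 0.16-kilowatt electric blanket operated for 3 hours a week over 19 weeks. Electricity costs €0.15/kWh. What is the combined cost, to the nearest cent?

refrigerator: Power = 0.8 A × 240 V = 192 W = 0.192 kW
refrigerator: Runtime = 5 h/week × 16 weeks = 80 h
refrigerator: 0.192 kW × 80 h = 15.36 kWh
electric blanket: Runtime = 3 h/week × 19 weeks = 57 h
electric blanket: 0.16 kW × 57 h = 9.12 kWh
Total energy = 24.48 kWh
Cost = 24.48 × €0.15 = €3.67

€3.67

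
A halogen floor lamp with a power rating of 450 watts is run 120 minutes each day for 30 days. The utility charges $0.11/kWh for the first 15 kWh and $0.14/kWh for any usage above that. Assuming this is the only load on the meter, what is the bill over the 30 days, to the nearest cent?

$3.33

Runtime = 120 min × 30 = 3600 min = 60 h
Energy = 0.45 kW × 60 h = 27 kWh
Tier 1 (0–15 kWh): 15 × $0.11 = $1.65
Above 15 kWh: 12 × $0.14 = $1.68
Bill = $3.33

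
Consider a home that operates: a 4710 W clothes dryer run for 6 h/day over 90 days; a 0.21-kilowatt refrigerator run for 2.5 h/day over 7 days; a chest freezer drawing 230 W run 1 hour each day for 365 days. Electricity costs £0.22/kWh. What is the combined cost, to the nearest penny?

£578.83

clothes dryer: Runtime = 6 h/day × 90 days = 540 h
clothes dryer: 4.71 kW × 540 h = 2543.4 kWh
refrigerator: Runtime = 2.5 h/day × 7 days = 17.5 h
refrigerator: 0.21 kW × 17.5 h = 3.675 kWh
chest freezer: Runtime = 1 h/day × 365 days = 365 h
chest freezer: 0.23 kW × 365 h = 83.95 kWh
Total energy = 2631.025 kWh
Cost = 2631.025 × £0.22 = £578.83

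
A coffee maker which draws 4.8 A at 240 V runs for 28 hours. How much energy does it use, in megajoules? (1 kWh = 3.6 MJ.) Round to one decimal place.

Power = 4.8 A × 240 V = 1152 W = 1.152 kW
Energy = 1.152 kW × 28 h = 32.256 kWh
= 32.256 × 3.6 MJ = 116.1 MJ

116.1 MJ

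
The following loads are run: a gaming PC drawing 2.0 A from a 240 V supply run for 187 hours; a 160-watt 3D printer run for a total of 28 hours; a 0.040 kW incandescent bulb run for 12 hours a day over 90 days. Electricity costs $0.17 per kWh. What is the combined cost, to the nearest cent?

$23.36

gaming PC: Power = 2.0 A × 240 V = 480 W = 0.48 kW
gaming PC: 0.48 kW × 187 h = 89.76 kWh
3D printer: 0.16 kW × 28 h = 4.48 kWh
incandescent bulb: Runtime = 12 h/day × 90 days = 1080 h
incandescent bulb: 0.04 kW × 1080 h = 43.2 kWh
Total energy = 137.44 kWh
Cost = 137.44 × $0.17 = $23.36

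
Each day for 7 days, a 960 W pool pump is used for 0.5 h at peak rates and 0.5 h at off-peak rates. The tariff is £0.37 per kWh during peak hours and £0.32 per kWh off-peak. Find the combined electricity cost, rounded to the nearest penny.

Peak energy = 0.96 kW × 0.5 h × 7 = 3.36 kWh
Off-peak energy = 0.96 kW × 0.5 h × 7 = 3.36 kWh
Cost = 3.36 × £0.37 + 3.36 × £0.32 = £1.2432 + £1.0752 = £2.32

£2.32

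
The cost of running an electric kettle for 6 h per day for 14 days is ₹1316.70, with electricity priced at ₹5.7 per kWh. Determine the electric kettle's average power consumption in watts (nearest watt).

Energy = ₹1316.70 ÷ ₹5.7/kWh = 231 kWh
Runtime = 6 h/day × 14 days = 84 h
Power = 231 kWh ÷ 84 h = 2.75 kW = 2750 W

2750 W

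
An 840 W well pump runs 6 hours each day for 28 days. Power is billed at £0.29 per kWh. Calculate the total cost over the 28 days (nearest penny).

£40.92

Runtime = 6 h/day × 28 days = 168 h
Energy = 0.84 kW × 168 h = 141.12 kWh
Cost = 141.12 kWh × £0.29/kWh = £40.92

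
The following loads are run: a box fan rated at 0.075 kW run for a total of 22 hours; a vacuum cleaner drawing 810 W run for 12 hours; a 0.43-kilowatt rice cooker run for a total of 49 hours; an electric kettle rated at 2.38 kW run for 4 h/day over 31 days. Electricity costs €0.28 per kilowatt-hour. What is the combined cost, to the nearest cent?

box fan: 0.075 kW × 22 h = 1.65 kWh
vacuum cleaner: 0.81 kW × 12 h = 9.72 kWh
rice cooker: 0.43 kW × 49 h = 21.07 kWh
electric kettle: Runtime = 4 h/day × 31 days = 124 h
electric kettle: 2.38 kW × 124 h = 295.12 kWh
Total energy = 327.56 kWh
Cost = 327.56 × €0.28 = €91.72

€91.72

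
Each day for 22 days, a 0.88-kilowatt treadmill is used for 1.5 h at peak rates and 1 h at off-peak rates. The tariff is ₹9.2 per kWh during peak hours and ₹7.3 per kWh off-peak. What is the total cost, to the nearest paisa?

Peak energy = 0.88 kW × 1.5 h × 22 = 29.04 kWh
Off-peak energy = 0.88 kW × 1 h × 22 = 19.36 kWh
Cost = 29.04 × ₹9.2 + 19.36 × ₹7.3 = ₹267.168 + ₹141.328 = ₹408.50

₹408.50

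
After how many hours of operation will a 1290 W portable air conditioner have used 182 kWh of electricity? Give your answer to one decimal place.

Hours = 182 kWh ÷ 1.29 kW = 141.1 h

141.1 h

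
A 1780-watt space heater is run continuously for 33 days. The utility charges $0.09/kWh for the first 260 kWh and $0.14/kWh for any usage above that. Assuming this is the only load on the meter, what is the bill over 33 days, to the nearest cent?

Runtime = 24 h × 33 = 792 h
Energy = 1.78 kW × 792 h = 1409.76 kWh
Tier 1 (0–260 kWh): 260 × $0.09 = $23.4
Above 260 kWh: 1149.76 × $0.14 = $160.9664
Bill = $184.37

$184.37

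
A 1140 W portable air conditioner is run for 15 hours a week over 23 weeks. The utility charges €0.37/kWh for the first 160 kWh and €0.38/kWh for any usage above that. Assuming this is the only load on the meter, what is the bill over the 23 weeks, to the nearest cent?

€147.85

Runtime = 15 h/week × 23 weeks = 345 h
Energy = 1.14 kW × 345 h = 393.3 kWh
Tier 1 (0–160 kWh): 160 × €0.37 = €59.2
Above 160 kWh: 233.3 × €0.38 = €88.654
Bill = €147.85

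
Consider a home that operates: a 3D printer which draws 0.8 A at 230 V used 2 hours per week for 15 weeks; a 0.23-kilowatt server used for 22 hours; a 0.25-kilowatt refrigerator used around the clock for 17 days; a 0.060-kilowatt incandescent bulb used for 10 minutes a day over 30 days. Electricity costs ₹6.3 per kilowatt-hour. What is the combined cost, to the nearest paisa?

3D printer: Power = 0.8 A × 230 V = 184 W = 0.184 kW
3D printer: Runtime = 2 h/week × 15 weeks = 30 h
3D printer: 0.184 kW × 30 h = 5.52 kWh
server: 0.23 kW × 22 h = 5.06 kWh
refrigerator: Runtime = 24 h × 17 = 408 h
refrigerator: 0.25 kW × 408 h = 102 kWh
incandescent bulb: Runtime = 10 min × 30 = 300 min = 5 h
incandescent bulb: 0.06 kW × 5 h = 0.3 kWh
Total energy = 112.88 kWh
Cost = 112.88 × ₹6.3 = ₹711.14

₹711.14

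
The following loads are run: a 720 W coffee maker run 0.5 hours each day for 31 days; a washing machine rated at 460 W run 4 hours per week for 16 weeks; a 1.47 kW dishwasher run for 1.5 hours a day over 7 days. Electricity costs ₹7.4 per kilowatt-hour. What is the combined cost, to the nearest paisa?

₹414.66

coffee maker: Runtime = 0.5 h/day × 31 days = 15.5 h
coffee maker: 0.72 kW × 15.5 h = 11.16 kWh
washing machine: Runtime = 4 h/week × 16 weeks = 64 h
washing machine: 0.46 kW × 64 h = 29.44 kWh
dishwasher: Runtime = 1.5 h/day × 7 days = 10.5 h
dishwasher: 1.47 kW × 10.5 h = 15.435 kWh
Total energy = 56.035 kWh
Cost = 56.035 × ₹7.4 = ₹414.66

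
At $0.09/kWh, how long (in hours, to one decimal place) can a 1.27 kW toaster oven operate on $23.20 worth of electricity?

203.0 h

Energy available = $23.20 ÷ $0.09/kWh = 257.7778 kWh
Hours = 257.7778 kWh ÷ 1.27 kW = 203.0 h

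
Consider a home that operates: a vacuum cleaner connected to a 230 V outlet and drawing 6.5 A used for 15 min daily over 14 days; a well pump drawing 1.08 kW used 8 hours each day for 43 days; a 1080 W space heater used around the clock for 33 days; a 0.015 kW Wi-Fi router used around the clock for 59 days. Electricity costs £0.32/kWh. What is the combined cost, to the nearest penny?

£401.07

vacuum cleaner: Power = 6.5 A × 230 V = 1495 W = 1.495 kW
vacuum cleaner: Runtime = 15 min × 14 = 210 min = 3.5 h
vacuum cleaner: 1.495 kW × 3.5 h = 5.2325 kWh
well pump: Runtime = 8 h/day × 43 days = 344 h
well pump: 1.08 kW × 344 h = 371.52 kWh
space heater: Runtime = 24 h × 33 = 792 h
space heater: 1.08 kW × 792 h = 855.36 kWh
Wi-Fi router: Runtime = 24 h × 59 = 1416 h
Wi-Fi router: 0.015 kW × 1416 h = 21.24 kWh
Total energy = 1253.3525 kWh
Cost = 1253.3525 × £0.32 = £401.07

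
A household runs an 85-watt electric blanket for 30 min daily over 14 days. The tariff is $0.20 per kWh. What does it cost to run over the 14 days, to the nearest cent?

$0.12

Runtime = 30 min × 14 = 420 min = 7 h
Energy = 0.085 kW × 7 h = 0.595 kWh
Cost = 0.595 kWh × $0.20/kWh = $0.12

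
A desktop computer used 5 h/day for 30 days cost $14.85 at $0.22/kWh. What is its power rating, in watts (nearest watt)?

450 W

Energy = $14.85 ÷ $0.22/kWh = 67.5 kWh
Runtime = 5 h/day × 30 days = 150 h
Power = 67.5 kWh ÷ 150 h = 0.45 kW = 450 W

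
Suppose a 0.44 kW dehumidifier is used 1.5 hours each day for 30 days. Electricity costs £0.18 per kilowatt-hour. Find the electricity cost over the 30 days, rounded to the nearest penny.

Runtime = 1.5 h/day × 30 days = 45 h
Energy = 0.44 kW × 45 h = 19.8 kWh
Cost = 19.8 kWh × £0.18/kWh = £3.56

£3.56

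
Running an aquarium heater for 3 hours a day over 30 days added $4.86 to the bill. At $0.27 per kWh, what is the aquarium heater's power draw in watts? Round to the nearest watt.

200 W

Energy = $4.86 ÷ $0.27/kWh = 18 kWh
Runtime = 3 h/day × 30 days = 90 h
Power = 18 kWh ÷ 90 h = 0.2 kW = 200 W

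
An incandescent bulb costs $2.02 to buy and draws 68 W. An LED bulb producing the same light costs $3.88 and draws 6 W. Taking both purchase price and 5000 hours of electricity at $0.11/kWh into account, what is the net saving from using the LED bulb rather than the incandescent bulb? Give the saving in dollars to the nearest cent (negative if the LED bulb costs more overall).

$32.24

incandescent bulb: $2.02 + (68/1000) kW × 5000 h × $0.11 = $2.02 + $37.4 = $39.42
LED bulb: $3.88 + (6/1000) kW × 5000 h × $0.11 = $3.88 + $3.3 = $7.18
Saving = $39.42 − $7.18 = $32.24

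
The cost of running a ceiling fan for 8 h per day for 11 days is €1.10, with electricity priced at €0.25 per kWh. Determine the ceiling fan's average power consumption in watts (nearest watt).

50 W

Energy = €1.10 ÷ €0.25/kWh = 4.4 kWh
Runtime = 8 h/day × 11 days = 88 h
Power = 4.4 kWh ÷ 88 h = 0.05 kW = 50 W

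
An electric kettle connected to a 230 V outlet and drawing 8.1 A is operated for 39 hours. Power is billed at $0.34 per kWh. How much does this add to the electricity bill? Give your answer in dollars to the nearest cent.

Power = 8.1 A × 230 V = 1863 W = 1.863 kW
Energy = 1.863 kW × 39 h = 72.657 kWh
Cost = 72.657 kWh × $0.34/kWh = $24.70

$24.70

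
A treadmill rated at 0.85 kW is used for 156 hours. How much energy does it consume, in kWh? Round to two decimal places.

Energy = 0.85 kW × 156 h = 132.6 kWh

132.60 kWh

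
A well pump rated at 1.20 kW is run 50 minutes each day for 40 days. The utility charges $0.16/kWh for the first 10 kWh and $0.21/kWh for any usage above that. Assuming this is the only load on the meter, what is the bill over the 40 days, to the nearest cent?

$7.90

Runtime = 50 min × 40 = 2000 min = 33.333333… h
Energy = 1.2 kW × 33.333333… h = 40 kWh
Tier 1 (0–10 kWh): 10 × $0.16 = $1.6
Above 10 kWh: 30 × $0.21 = $6.3
Bill = $7.90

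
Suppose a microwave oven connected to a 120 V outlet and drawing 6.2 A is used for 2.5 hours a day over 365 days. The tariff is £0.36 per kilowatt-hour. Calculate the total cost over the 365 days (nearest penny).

Power = 6.2 A × 120 V = 744 W = 0.744 kW
Runtime = 2.5 h/day × 365 days = 912.5 h
Energy = 0.744 kW × 912.5 h = 678.9 kWh
Cost = 678.9 kWh × £0.36/kWh = £244.40

£244.40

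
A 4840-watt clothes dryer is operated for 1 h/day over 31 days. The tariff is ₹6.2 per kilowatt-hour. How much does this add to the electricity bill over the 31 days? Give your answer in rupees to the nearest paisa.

₹930.25

Runtime = 1 h/day × 31 days = 31 h
Energy = 4.84 kW × 31 h = 150.04 kWh
Cost = 150.04 kWh × ₹6.2/kWh = ₹930.25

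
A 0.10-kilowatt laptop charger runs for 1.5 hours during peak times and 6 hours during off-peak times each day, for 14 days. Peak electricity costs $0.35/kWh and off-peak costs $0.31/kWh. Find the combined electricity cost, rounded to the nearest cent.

Peak energy = 0.1 kW × 1.5 h × 14 = 2.1 kWh
Off-peak energy = 0.1 kW × 6 h × 14 = 8.4 kWh
Cost = 2.1 × $0.35 + 8.4 × $0.31 = $0.735 + $2.604 = $3.34

$3.34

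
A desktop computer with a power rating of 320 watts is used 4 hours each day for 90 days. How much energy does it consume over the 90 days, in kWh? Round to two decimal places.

Runtime = 4 h/day × 90 days = 360 h
Energy = 0.32 kW × 360 h = 115.2 kWh

115.20 kWh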